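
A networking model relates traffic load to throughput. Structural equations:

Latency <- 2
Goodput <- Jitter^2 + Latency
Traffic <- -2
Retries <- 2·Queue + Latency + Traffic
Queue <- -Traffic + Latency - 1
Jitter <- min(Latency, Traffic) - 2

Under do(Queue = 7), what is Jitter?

do(Queue=7) replaces the equation Queue <- -Traffic + Latency - 1 with the constant Queue = 7.
Jitter is not downstream of the intervention, so its value is determined by the original equations.
Jitter = min(Latency, Traffic) - 2  [with Latency=2, Traffic=-2]  = -4

-4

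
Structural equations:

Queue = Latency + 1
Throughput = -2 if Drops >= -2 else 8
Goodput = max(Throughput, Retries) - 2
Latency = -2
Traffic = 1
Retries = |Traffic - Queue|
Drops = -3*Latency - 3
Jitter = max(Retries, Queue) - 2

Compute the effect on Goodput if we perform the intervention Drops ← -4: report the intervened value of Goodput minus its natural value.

6

do(Drops=-4) replaces the equation Drops = -3*Latency - 3 with the constant Drops = -4.
Queue = Latency + 1  [with Latency=-2]  = -1
Retries = |Traffic - Queue|  [with Traffic=1, Queue=-1]  = 2
Throughput = -2 if Drops >= -2 else 8  [with Drops=-4]  = 8
Goodput = max(Throughput, Retries) - 2  [with Throughput=8, Retries=2]  = 6
Without intervention: Queue = Latency + 1  [with Latency=-2]  = -1; Drops = -3*Latency - 3  [with Latency=-2]  = 3; Retries = |Traffic - Queue|  [with Traffic=1, Queue=-1]  = 2; Throughput = -2 if Drops >= -2 else 8  [with Drops=3]  = -2; Goodput = max(Throughput, Retries) - 2  [with Throughput=-2, Retries=2]  = 0.
Change = 6 − 0 = 6.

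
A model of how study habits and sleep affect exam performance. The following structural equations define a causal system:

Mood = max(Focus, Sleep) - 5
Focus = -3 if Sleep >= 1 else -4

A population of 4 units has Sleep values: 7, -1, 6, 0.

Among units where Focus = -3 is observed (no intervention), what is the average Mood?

1.5

Conditioning on Focus=-3 selects the 2 unit(s) with Sleep ∈ {7, 6}. Their Mood values: 2, 1. Mean = 1.5.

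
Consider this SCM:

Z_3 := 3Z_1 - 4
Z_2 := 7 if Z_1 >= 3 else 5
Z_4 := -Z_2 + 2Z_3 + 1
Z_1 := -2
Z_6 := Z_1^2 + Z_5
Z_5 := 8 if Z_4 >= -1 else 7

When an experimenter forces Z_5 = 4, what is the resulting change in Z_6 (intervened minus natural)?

The intervention breaks the incoming arrows to Z_5: Z_5 := 8 if Z_4 >= -1 else 7 no longer applies, and Z_5 = 4.
Z_6 = Z_1^2 + Z_5  [with Z_1=-2, Z_5=4]  = 8
Without intervention: Z_2 = 7 if Z_1 >= 3 else 5  [with Z_1=-2]  = 5; Z_3 = 3Z_1 - 4  [with Z_1=-2]  = -10; Z_4 = -Z_2 + 2Z_3 + 1  [with Z_2=5, Z_3=-10]  = -24; Z_5 = 8 if Z_4 >= -1 else 7  [with Z_4=-24]  = 7; Z_6 = Z_1^2 + Z_5  [with Z_1=-2, Z_5=7]  = 11.
Change = 8 − 11 = -3.

-3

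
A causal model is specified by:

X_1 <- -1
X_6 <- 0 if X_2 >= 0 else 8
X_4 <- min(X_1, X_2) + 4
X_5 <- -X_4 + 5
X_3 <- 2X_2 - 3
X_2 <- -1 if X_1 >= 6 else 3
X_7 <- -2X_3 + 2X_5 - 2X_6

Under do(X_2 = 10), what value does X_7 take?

-30

Under do(X_2=10), the mechanism X_2 <- -1 if X_1 >= 6 else 3 is discarded; X_2 is fixed at 10.
X_3 = 2X_2 - 3  [with X_2=10]  = 17
X_4 = min(X_1, X_2) + 4  [with X_1=-1, X_2=10]  = 3
X_5 = -X_4 + 5  [with X_4=3]  = 2
X_6 = 0 if X_2 >= 0 else 8  [with X_2=10]  = 0
X_7 = -2X_3 + 2X_5 - 2X_6  [with X_3=17, X_5=2, X_6=0]  = -30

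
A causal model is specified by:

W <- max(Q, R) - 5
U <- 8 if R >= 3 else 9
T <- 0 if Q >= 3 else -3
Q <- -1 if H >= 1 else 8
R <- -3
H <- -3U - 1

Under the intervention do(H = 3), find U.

9

Under do(H=3), the mechanism H <- -3U - 1 is discarded; H is fixed at 3.
Since U is not a descendant of the intervened variable, it is unaffected.
U = 8 if R >= 3 else 9  [with R=-3]  = 9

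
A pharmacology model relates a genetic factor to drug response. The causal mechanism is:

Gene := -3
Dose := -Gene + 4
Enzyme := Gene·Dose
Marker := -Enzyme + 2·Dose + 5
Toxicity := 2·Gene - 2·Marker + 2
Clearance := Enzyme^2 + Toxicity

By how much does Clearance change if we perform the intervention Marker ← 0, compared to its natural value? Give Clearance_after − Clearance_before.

Under do(Marker=0), the mechanism Marker := -Enzyme + 2·Dose + 5 is discarded; Marker is fixed at 0.
Dose = -Gene + 4  [with Gene=-3]  = 7
Enzyme = Gene·Dose  [with Gene=-3, Dose=7]  = -21
Toxicity = 2·Gene - 2·Marker + 2  [with Gene=-3, Marker=0]  = -4
Clearance = Enzyme^2 + Toxicity  [with Enzyme=-21, Toxicity=-4]  = 437
Without intervention: Dose = -Gene + 4  [with Gene=-3]  = 7; Enzyme = Gene·Dose  [with Gene=-3, Dose=7]  = -21; Marker = -Enzyme + 2·Dose + 5  [with Enzyme=-21, Dose=7]  = 40; Toxicity = 2·Gene - 2·Marker + 2  [with Gene=-3, Marker=40]  = -84; Clearance = Enzyme^2 + Toxicity  [with Enzyme=-21, Toxicity=-84]  = 357.
Change = 437 − 357 = 80.

80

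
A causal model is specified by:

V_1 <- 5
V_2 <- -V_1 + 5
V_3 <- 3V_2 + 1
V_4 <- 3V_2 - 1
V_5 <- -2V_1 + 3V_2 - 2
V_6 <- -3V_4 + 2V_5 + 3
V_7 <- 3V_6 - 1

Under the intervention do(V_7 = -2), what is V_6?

-18

Intervening sets V_7 = -2 and removes its equation (V_7 <- 3V_6 - 1).
Since V_6 is not a descendant of the intervened variable, it is unaffected.
V_2 = -V_1 + 5  [with V_1=5]  = 0
V_4 = 3V_2 - 1  [with V_2=0]  = -1
V_5 = -2V_1 + 3V_2 - 2  [with V_1=5, V_2=0]  = -12
V_6 = -3V_4 + 2V_5 + 3  [with V_4=-1, V_5=-12]  = -18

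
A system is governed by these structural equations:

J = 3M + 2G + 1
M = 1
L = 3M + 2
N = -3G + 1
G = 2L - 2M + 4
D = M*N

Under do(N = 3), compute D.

The intervention breaks the incoming arrows to N: N = -3G + 1 no longer applies, and N = 3.
D = M*N  [with M=1, N=3]  = 3

3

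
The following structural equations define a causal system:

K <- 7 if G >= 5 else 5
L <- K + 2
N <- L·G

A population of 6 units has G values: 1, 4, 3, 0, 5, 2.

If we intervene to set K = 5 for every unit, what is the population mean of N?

Under do(K=5), K's equation is replaced by K=5 for every unit. Per-unit N: 7, 28, 21, 0, 35, 14. Mean = 17.5.

17.5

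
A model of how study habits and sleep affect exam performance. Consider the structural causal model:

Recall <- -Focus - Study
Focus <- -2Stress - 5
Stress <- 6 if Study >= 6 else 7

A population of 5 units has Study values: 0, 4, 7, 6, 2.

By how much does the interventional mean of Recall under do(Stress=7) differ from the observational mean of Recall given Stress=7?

-1.8

Under do(Stress=7), Stress's equation is replaced by Stress=7 for every unit. Per-unit Recall: 19, 15, 12, 13, 17. Mean = 15.2.
Observing Stress=7 restricts to units where Stress's equation naturally yields 7: Study ∈ {0, 4, 2}. In that subpopulation Recall = 19, 15, 17, mean 17.
Difference = 15.2 − 17 = -1.8.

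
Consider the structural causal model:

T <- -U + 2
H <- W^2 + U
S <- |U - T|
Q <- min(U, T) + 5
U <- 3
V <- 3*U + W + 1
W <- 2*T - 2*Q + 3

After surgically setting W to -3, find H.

12

Under do(W=-3), the mechanism W <- 2*T - 2*Q + 3 is discarded; W is fixed at -3.
H = W^2 + U  [with W=-3, U=3]  = 12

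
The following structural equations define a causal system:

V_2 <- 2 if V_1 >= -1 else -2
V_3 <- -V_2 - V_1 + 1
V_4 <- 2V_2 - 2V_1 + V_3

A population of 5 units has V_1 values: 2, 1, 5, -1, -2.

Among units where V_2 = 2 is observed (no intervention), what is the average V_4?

-2.25

Observing V_2=2 restricts to units where V_2's equation naturally yields 2: V_1 ∈ {2, 1, 5, -1}. In that subpopulation V_4 = -3, 0, -12, 6, mean -2.25.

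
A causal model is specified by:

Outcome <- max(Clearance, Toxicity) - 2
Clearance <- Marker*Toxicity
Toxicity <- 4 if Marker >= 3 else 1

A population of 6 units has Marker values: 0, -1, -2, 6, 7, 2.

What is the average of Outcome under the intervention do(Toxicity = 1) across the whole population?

Every unit gets Toxicity=1 under the intervention. Outcome values become -1, -1, -1, 4, 5, 0; E[Outcome|do(Toxicity=1)] = 1.

1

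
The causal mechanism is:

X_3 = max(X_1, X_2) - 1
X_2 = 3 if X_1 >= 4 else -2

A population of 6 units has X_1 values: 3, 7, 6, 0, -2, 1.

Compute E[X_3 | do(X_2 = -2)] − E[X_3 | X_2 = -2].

The intervention sets X_2=-2 in all 6 units regardless of X_1. Recomputing X_3 per unit gives 2, 6, 5, -1, -3, 0; average 1.5.
E[X_3|X_2=-2] averages over only the 4 units with X_2=-2 (X_1 = 3, 0, -2, 1): X_3 = 2, -1, -3, 0, mean -0.5.
Difference = 1.5 − (-0.5) = 2.

2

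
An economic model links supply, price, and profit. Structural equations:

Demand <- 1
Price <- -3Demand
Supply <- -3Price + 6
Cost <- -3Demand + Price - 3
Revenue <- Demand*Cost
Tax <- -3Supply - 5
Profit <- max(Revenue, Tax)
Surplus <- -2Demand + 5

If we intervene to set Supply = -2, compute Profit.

The intervention breaks the incoming arrows to Supply: Supply <- -3Price + 6 no longer applies, and Supply = -2.
Price = -3Demand  [with Demand=1]  = -3
Cost = -3Demand + Price - 3  [with Demand=1, Price=-3]  = -9
Revenue = Demand*Cost  [with Demand=1, Cost=-9]  = -9
Tax = -3Supply - 5  [with Supply=-2]  = 1
Profit = max(Revenue, Tax)  [with Revenue=-9, Tax=1]  = 1

1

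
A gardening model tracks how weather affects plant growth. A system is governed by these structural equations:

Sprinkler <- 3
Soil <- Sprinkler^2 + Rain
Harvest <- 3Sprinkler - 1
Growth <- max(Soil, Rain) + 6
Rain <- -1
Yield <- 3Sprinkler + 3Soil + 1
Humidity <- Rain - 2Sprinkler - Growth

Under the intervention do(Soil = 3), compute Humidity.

-16

do(Soil=3) replaces the equation Soil <- Sprinkler^2 + Rain with the constant Soil = 3.
Growth = max(Soil, Rain) + 6  [with Soil=3, Rain=-1]  = 9
Humidity = Rain - 2Sprinkler - Growth  [with Rain=-1, Sprinkler=3, Growth=9]  = -16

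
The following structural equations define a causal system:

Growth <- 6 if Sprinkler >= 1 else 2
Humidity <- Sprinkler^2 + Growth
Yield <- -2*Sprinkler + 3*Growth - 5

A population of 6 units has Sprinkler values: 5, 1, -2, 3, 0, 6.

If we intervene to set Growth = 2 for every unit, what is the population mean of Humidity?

do(Growth=2) breaks Growth's dependence on Sprinkler. With Growth=2 fixed, Humidity across the units is 27, 3, 6, 11, 2, 38, mean 14.5.

14.5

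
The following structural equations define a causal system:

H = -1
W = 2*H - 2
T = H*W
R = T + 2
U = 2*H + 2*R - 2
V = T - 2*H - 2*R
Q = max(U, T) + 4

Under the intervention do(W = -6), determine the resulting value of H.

-1

Under do(W=-6), the mechanism W = 2*H - 2 is discarded; W is fixed at -6.
H is not downstream of the intervention, so its value is determined by the original equations.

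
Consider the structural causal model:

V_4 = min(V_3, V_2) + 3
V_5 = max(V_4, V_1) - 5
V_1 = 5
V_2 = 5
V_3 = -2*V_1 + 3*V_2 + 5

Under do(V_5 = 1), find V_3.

10

do(V_5=1) replaces the equation V_5 = max(V_4, V_1) - 5 with the constant V_5 = 1.
V_3 is not downstream of the intervention, so its value is determined by the original equations.
V_3 = -2*V_1 + 3*V_2 + 5  [with V_1=5, V_2=5]  = 10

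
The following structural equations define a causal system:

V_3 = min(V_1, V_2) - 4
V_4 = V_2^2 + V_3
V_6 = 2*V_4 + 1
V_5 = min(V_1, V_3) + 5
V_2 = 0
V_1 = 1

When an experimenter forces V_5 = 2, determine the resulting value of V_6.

The intervention breaks the incoming arrows to V_5: V_5 = min(V_1, V_3) + 5 no longer applies, and V_5 = 2.
Since V_6 is not a descendant of the intervened variable, it is unaffected.
V_3 = min(V_1, V_2) - 4  [with V_1=1, V_2=0]  = -4
V_4 = V_2^2 + V_3  [with V_2=0, V_3=-4]  = -4
V_6 = 2*V_4 + 1  [with V_4=-4]  = -7

-7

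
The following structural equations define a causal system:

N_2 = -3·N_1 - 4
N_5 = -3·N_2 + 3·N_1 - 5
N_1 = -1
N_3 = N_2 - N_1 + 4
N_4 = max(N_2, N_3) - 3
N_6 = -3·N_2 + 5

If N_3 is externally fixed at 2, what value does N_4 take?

The intervention breaks the incoming arrows to N_3: N_3 = N_2 - N_1 + 4 no longer applies, and N_3 = 2.
N_2 = -3·N_1 - 4  [with N_1=-1]  = -1
N_4 = max(N_2, N_3) - 3  [with N_2=-1, N_3=2]  = -1

-1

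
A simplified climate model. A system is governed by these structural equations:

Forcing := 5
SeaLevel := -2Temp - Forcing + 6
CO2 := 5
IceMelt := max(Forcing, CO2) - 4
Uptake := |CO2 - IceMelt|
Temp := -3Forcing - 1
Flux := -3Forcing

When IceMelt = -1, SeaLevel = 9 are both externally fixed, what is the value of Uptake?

6

Under do(IceMelt = -1, SeaLevel = 9), each intervened variable's structural equation is replaced by its fixed value.
Uptake = |CO2 - IceMelt|  [with CO2=5, IceMelt=-1]  = 6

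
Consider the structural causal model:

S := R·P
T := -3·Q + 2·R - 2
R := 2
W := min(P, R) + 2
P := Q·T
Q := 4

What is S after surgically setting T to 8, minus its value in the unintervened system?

144

The intervention breaks the incoming arrows to T: T := -3·Q + 2·R - 2 no longer applies, and T = 8.
P = Q·T  [with Q=4, T=8]  = 32
S = R·P  [with R=2, P=32]  = 64
Without intervention: T = -3·Q + 2·R - 2  [with Q=4, R=2]  = -10; P = Q·T  [with Q=4, T=-10]  = -40; S = R·P  [with R=2, P=-40]  = -80.
Change = 64 − (-80) = 144.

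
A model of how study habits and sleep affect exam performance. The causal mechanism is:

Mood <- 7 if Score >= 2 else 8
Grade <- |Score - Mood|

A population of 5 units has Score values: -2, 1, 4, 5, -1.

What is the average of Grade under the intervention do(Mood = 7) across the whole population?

5.6

Every unit gets Mood=7 under the intervention. Grade values become 9, 6, 3, 2, 8; E[Grade|do(Mood=7)] = 5.6.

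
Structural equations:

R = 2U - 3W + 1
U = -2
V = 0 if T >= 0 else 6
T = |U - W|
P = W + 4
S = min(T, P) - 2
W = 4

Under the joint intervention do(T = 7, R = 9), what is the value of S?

5

The joint intervention fixes T = 7, R = 9, removing each variable's own equation.
P = W + 4  [with W=4]  = 8
S = min(T, P) - 2  [with T=7, P=8]  = 5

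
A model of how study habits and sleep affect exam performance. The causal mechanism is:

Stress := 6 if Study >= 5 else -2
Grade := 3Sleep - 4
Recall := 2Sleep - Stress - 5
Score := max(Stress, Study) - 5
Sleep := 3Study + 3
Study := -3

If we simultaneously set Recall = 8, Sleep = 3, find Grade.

5

The joint intervention fixes Recall = 8, Sleep = 3, removing each variable's own equation.
Grade = 3Sleep - 4  [with Sleep=3]  = 5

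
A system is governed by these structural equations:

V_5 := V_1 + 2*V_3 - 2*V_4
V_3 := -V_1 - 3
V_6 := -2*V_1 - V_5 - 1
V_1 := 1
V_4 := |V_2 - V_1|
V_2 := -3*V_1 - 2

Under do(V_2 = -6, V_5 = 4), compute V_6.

-7

Setting V_2 = -6, V_5 = 4 by intervention discards those variables' equations.
V_6 = -2*V_1 - V_5 - 1  [with V_1=1, V_5=4]  = -7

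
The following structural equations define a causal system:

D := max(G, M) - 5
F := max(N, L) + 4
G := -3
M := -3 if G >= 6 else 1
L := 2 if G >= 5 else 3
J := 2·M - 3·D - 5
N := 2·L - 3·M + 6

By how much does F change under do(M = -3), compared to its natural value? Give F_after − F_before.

12

Under do(M=-3), the mechanism M := -3 if G >= 6 else 1 is discarded; M is fixed at -3.
L = 2 if G >= 5 else 3  [with G=-3]  = 3
N = 2·L - 3·M + 6  [with L=3, M=-3]  = 21
F = max(N, L) + 4  [with N=21, L=3]  = 25
Without intervention: M = -3 if G >= 6 else 1  [with G=-3]  = 1; L = 2 if G >= 5 else 3  [with G=-3]  = 3; N = 2·L - 3·M + 6  [with L=3, M=1]  = 9; F = max(N, L) + 4  [with N=9, L=3]  = 13.
Change = 25 − 13 = 12.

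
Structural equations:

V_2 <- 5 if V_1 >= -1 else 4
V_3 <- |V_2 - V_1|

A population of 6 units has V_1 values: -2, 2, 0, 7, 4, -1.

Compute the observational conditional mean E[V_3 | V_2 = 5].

Conditioning on V_2=5 selects the 5 unit(s) with V_1 ∈ {2, 0, 7, 4, -1}. Their V_3 values: 3, 5, 2, 1, 6. Mean = 3.4.

3.4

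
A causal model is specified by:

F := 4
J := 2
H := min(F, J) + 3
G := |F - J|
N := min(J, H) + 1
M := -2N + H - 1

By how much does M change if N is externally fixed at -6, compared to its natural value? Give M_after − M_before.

The intervention breaks the incoming arrows to N: N := min(J, H) + 1 no longer applies, and N = -6.
H = min(F, J) + 3  [with F=4, J=2]  = 5
M = -2N + H - 1  [with N=-6, H=5]  = 16
Without intervention: H = min(F, J) + 3  [with F=4, J=2]  = 5; N = min(J, H) + 1  [with J=2, H=5]  = 3; M = -2N + H - 1  [with N=3, H=5]  = -2.
Change = 16 − (-2) = 18.

18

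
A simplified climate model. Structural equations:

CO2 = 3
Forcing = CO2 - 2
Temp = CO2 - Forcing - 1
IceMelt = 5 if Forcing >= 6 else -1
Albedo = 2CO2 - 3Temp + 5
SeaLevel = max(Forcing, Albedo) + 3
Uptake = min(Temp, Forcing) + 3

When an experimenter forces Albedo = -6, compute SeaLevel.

The intervention breaks the incoming arrows to Albedo: Albedo = 2CO2 - 3Temp + 5 no longer applies, and Albedo = -6.
Forcing = CO2 - 2  [with CO2=3]  = 1
SeaLevel = max(Forcing, Albedo) + 3  [with Forcing=1, Albedo=-6]  = 4

4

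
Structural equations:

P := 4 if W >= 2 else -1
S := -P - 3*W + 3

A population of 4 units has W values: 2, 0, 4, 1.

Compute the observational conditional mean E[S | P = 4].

-10

E[S|P=4] averages over only the 2 units with P=4 (W = 2, 4): S = -7, -13, mean -10.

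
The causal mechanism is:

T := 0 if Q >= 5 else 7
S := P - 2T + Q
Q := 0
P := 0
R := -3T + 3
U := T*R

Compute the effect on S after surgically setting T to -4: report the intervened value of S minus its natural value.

The intervention breaks the incoming arrows to T: T := 0 if Q >= 5 else 7 no longer applies, and T = -4.
S = P - 2T + Q  [with P=0, T=-4, Q=0]  = 8
Without intervention: T = 0 if Q >= 5 else 7  [with Q=0]  = 7; S = P - 2T + Q  [with P=0, T=7, Q=0]  = -14.
Change = 8 − (-14) = 22.

22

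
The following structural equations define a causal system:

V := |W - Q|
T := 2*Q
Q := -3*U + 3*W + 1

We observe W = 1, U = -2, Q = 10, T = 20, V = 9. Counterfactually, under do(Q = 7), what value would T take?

14

The intervention breaks the incoming arrows to Q: Q := -3*U + 3*W + 1 no longer applies, and Q = 7.
T = 2*Q  [with Q=7]  = 14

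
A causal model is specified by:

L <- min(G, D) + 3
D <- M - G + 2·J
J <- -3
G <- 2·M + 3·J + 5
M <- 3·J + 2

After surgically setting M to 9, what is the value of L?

-8

do(M=9) replaces the equation M <- 3·J + 2 with the constant M = 9.
G = 2·M + 3·J + 5  [with M=9, J=-3]  = 14
D = M - G + 2·J  [with M=9, G=14, J=-3]  = -11
L = min(G, D) + 3  [with G=14, D=-11]  = -8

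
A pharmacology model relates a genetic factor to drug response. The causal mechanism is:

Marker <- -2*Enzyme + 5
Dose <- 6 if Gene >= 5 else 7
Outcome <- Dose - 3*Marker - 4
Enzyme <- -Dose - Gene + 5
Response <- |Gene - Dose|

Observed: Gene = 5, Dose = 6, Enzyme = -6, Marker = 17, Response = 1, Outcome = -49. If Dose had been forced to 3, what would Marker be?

Under do(Dose=3), the mechanism Dose <- 6 if Gene >= 5 else 7 is discarded; Dose is fixed at 3.
Enzyme = -Dose - Gene + 5  [with Dose=3, Gene=5]  = -3
Marker = -2*Enzyme + 5  [with Enzyme=-3]  = 11

11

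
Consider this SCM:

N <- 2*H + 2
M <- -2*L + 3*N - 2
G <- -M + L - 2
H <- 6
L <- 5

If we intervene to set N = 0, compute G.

do(N=0) replaces the equation N <- 2*H + 2 with the constant N = 0.
M = -2*L + 3*N - 2  [with L=5, N=0]  = -12
G = -M + L - 2  [with M=-12, L=5]  = 15

15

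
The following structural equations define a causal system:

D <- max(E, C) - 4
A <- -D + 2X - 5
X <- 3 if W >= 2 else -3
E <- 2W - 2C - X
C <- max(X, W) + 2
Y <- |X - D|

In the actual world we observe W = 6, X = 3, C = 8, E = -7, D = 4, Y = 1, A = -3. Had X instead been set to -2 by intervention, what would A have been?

Under do(X=-2), the mechanism X <- 3 if W >= 2 else -3 is discarded; X is fixed at -2.
C = max(X, W) + 2  [with X=-2, W=6]  = 8
E = 2W - 2C - X  [with W=6, C=8, X=-2]  = -2
D = max(E, C) - 4  [with E=-2, C=8]  = 4
A = -D + 2X - 5  [with D=4, X=-2]  = -13

-13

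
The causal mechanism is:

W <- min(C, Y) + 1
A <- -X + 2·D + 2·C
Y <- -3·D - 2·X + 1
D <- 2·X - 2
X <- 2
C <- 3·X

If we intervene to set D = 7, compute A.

Under do(D=7), the mechanism D <- 2·X - 2 is discarded; D is fixed at 7.
C = 3·X  [with X=2]  = 6
A = -X + 2·D + 2·C  [with X=2, D=7, C=6]  = 24

24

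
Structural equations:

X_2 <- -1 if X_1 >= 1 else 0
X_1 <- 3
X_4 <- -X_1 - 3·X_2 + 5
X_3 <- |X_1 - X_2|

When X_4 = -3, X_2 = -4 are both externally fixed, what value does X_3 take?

7

Setting X_4 = -3, X_2 = -4 by intervention discards those variables' equations.
X_3 = |X_1 - X_2|  [with X_1=3, X_2=-4]  = 7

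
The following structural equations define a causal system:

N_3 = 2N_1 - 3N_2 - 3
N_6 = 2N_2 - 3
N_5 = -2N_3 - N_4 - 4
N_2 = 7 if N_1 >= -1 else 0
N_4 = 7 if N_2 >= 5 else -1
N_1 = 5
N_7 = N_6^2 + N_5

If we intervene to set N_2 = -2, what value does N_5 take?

-29

do(N_2=-2) replaces the equation N_2 = 7 if N_1 >= -1 else 0 with the constant N_2 = -2.
N_3 = 2N_1 - 3N_2 - 3  [with N_1=5, N_2=-2]  = 13
N_4 = 7 if N_2 >= 5 else -1  [with N_2=-2]  = -1
N_5 = -2N_3 - N_4 - 4  [with N_3=13, N_4=-1]  = -29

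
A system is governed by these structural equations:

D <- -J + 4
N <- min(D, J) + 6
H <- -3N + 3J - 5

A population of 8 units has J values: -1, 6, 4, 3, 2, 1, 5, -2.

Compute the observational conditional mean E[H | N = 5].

-14

E[H|N=5] averages over only the 2 units with N=5 (J = -1, 5): H = -23, -5, mean -14.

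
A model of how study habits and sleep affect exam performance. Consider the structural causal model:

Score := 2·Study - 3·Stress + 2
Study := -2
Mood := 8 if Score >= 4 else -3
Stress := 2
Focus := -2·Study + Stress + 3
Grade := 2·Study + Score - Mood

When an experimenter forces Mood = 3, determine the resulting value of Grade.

The intervention breaks the incoming arrows to Mood: Mood := 8 if Score >= 4 else -3 no longer applies, and Mood = 3.
Score = 2·Study - 3·Stress + 2  [with Study=-2, Stress=2]  = -8
Grade = 2·Study + Score - Mood  [with Study=-2, Score=-8, Mood=3]  = -15

-15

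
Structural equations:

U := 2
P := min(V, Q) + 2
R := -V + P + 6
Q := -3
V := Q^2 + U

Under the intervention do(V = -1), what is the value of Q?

Under do(V=-1), the mechanism V := Q^2 + U is discarded; V is fixed at -1.
Since Q is not a descendant of the intervened variable, it is unaffected.

-3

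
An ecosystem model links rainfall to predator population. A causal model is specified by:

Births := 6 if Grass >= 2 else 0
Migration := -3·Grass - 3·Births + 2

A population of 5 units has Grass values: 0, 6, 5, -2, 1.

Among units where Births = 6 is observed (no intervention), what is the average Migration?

-32.5

Conditioning on Births=6 selects the 2 unit(s) with Grass ∈ {6, 5}. Their Migration values: -34, -31. Mean = -32.5.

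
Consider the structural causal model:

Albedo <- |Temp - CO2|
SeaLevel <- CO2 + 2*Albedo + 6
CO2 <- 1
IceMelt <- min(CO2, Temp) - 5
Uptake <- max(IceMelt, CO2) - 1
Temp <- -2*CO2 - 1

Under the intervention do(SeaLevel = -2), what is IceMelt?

-8

do(SeaLevel=-2) replaces the equation SeaLevel <- CO2 + 2*Albedo + 6 with the constant SeaLevel = -2.
IceMelt is not downstream of the intervention, so its value is determined by the original equations.
Temp = -2*CO2 - 1  [with CO2=1]  = -3
IceMelt = min(CO2, Temp) - 5  [with CO2=1, Temp=-3]  = -8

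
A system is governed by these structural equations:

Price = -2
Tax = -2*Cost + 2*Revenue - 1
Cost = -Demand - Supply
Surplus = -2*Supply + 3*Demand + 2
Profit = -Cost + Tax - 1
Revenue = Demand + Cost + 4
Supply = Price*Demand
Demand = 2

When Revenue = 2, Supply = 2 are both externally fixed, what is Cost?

Under do(Revenue = 2, Supply = 2), each intervened variable's structural equation is replaced by its fixed value.
Cost = -Demand - Supply  [with Demand=2, Supply=2]  = -4

-4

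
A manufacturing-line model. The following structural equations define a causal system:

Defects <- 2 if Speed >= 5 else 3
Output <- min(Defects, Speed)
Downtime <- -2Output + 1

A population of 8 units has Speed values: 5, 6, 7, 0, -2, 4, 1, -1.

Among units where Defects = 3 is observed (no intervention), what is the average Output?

E[Output|Defects=3] averages over only the 5 units with Defects=3 (Speed = 0, -2, 4, 1, -1): Output = 0, -2, 3, 1, -1, mean 0.2.

0.2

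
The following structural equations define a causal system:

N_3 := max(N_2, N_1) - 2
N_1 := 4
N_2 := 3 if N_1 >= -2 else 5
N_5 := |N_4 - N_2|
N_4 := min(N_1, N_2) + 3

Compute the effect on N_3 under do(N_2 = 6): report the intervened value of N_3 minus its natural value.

2

The intervention breaks the incoming arrows to N_2: N_2 := 3 if N_1 >= -2 else 5 no longer applies, and N_2 = 6.
N_3 = max(N_2, N_1) - 2  [with N_2=6, N_1=4]  = 4
Without intervention: N_2 = 3 if N_1 >= -2 else 5  [with N_1=4]  = 3; N_3 = max(N_2, N_1) - 2  [with N_2=3, N_1=4]  = 2.
Change = 4 − 2 = 2.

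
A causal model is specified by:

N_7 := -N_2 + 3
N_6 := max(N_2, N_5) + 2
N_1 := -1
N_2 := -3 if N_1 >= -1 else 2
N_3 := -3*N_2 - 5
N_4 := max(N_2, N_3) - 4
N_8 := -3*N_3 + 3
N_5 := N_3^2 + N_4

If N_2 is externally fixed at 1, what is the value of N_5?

61

do(N_2=1) replaces the equation N_2 := -3 if N_1 >= -1 else 2 with the constant N_2 = 1.
N_3 = -3*N_2 - 5  [with N_2=1]  = -8
N_4 = max(N_2, N_3) - 4  [with N_2=1, N_3=-8]  = -3
N_5 = N_3^2 + N_4  [with N_3=-8, N_4=-3]  = 61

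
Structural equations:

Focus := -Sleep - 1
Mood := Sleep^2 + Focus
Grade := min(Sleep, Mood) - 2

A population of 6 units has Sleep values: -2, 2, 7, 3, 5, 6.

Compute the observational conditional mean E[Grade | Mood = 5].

Conditioning on Mood=5 selects the 2 unit(s) with Sleep ∈ {-2, 3}. Their Grade values: -4, 1. Mean = -1.5.

-1.5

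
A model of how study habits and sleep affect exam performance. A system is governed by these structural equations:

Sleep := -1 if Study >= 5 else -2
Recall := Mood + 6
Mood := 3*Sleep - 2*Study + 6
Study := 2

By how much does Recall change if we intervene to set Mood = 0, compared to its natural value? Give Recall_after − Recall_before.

The intervention breaks the incoming arrows to Mood: Mood := 3*Sleep - 2*Study + 6 no longer applies, and Mood = 0.
Recall = Mood + 6  [with Mood=0]  = 6
Without intervention: Sleep = -1 if Study >= 5 else -2  [with Study=2]  = -2; Mood = 3*Sleep - 2*Study + 6  [with Sleep=-2, Study=2]  = -4; Recall = Mood + 6  [with Mood=-4]  = 2.
Change = 6 − 2 = 4.

4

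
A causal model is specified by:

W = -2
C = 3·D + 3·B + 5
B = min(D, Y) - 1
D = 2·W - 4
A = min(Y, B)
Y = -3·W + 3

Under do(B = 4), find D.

-8

Under do(B=4), the mechanism B = min(D, Y) - 1 is discarded; B is fixed at 4.
Since D is not a descendant of the intervened variable, it is unaffected.
D = 2·W - 4  [with W=-2]  = -8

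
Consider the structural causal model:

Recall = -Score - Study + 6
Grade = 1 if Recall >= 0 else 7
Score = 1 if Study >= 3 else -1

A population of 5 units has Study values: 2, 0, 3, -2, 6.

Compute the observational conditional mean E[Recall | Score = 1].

0.5

E[Recall|Score=1] averages over only the 2 units with Score=1 (Study = 3, 6): Recall = 2, -1, mean 0.5.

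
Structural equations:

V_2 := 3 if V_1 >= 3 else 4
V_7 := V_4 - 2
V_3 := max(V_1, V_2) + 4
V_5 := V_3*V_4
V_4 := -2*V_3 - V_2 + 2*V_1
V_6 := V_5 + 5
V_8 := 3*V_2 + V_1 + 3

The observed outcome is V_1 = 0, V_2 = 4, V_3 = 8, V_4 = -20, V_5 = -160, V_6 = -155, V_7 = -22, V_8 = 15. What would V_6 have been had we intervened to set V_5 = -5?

0

The intervention breaks the incoming arrows to V_5: V_5 := V_3*V_4 no longer applies, and V_5 = -5.
V_6 = V_5 + 5  [with V_5=-5]  = 0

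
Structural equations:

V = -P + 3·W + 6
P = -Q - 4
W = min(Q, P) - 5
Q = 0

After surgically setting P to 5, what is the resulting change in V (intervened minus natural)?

3

Under do(P=5), the mechanism P = -Q - 4 is discarded; P is fixed at 5.
W = min(Q, P) - 5  [with Q=0, P=5]  = -5
V = -P + 3·W + 6  [with P=5, W=-5]  = -14
Without intervention: P = -Q - 4  [with Q=0]  = -4; W = min(Q, P) - 5  [with Q=0, P=-4]  = -9; V = -P + 3·W + 6  [with P=-4, W=-9]  = -17.
Change = -14 − (-17) = 3.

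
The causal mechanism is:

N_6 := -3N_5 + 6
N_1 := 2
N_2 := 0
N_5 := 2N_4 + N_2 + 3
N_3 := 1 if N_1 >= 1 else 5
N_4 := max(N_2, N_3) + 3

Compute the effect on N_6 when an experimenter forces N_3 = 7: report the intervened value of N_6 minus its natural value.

The intervention breaks the incoming arrows to N_3: N_3 := 1 if N_1 >= 1 else 5 no longer applies, and N_3 = 7.
N_4 = max(N_2, N_3) + 3  [with N_2=0, N_3=7]  = 10
N_5 = 2N_4 + N_2 + 3  [with N_4=10, N_2=0]  = 23
N_6 = -3N_5 + 6  [with N_5=23]  = -63
Without intervention: N_3 = 1 if N_1 >= 1 else 5  [with N_1=2]  = 1; N_4 = max(N_2, N_3) + 3  [with N_2=0, N_3=1]  = 4; N_5 = 2N_4 + N_2 + 3  [with N_4=4, N_2=0]  = 11; N_6 = -3N_5 + 6  [with N_5=11]  = -27.
Change = -63 − (-27) = -36.

-36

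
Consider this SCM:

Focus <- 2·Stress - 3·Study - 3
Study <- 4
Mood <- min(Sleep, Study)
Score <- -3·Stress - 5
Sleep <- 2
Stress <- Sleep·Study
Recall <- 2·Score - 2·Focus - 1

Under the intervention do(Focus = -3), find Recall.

The intervention breaks the incoming arrows to Focus: Focus <- 2·Stress - 3·Study - 3 no longer applies, and Focus = -3.
Stress = Sleep·Study  [with Sleep=2, Study=4]  = 8
Score = -3·Stress - 5  [with Stress=8]  = -29
Recall = 2·Score - 2·Focus - 1  [with Score=-29, Focus=-3]  = -53

-53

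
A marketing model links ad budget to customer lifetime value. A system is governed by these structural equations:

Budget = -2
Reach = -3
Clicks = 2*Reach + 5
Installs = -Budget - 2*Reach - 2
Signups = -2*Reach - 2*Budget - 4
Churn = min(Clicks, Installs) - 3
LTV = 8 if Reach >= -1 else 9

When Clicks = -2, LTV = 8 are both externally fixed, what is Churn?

Under do(Clicks = -2, LTV = 8), each intervened variable's structural equation is replaced by its fixed value.
Installs = -Budget - 2*Reach - 2  [with Budget=-2, Reach=-3]  = 6
Churn = min(Clicks, Installs) - 3  [with Clicks=-2, Installs=6]  = -5

-5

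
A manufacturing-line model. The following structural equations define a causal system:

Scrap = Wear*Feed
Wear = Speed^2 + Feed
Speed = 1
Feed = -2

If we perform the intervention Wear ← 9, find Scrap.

The intervention breaks the incoming arrows to Wear: Wear = Speed^2 + Feed no longer applies, and Wear = 9.
Scrap = Wear*Feed  [with Wear=9, Feed=-2]  = -18

-18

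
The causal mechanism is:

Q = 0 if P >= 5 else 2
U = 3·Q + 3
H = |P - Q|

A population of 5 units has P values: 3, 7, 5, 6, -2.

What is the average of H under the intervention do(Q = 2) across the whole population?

3.4

The intervention sets Q=2 in all 5 units regardless of P. Recomputing H per unit gives 1, 5, 3, 4, 4; average 3.4.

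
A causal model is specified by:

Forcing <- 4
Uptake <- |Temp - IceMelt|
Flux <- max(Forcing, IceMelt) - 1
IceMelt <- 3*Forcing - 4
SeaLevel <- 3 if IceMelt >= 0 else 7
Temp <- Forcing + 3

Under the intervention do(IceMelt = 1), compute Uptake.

The intervention breaks the incoming arrows to IceMelt: IceMelt <- 3*Forcing - 4 no longer applies, and IceMelt = 1.
Temp = Forcing + 3  [with Forcing=4]  = 7
Uptake = |Temp - IceMelt|  [with Temp=7, IceMelt=1]  = 6

6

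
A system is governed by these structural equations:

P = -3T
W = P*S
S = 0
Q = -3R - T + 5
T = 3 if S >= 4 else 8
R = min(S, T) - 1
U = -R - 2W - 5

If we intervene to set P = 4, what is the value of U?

The intervention breaks the incoming arrows to P: P = -3T no longer applies, and P = 4.
T = 3 if S >= 4 else 8  [with S=0]  = 8
R = min(S, T) - 1  [with S=0, T=8]  = -1
W = P*S  [with P=4, S=0]  = 0
U = -R - 2W - 5  [with R=-1, W=0]  = -4

-4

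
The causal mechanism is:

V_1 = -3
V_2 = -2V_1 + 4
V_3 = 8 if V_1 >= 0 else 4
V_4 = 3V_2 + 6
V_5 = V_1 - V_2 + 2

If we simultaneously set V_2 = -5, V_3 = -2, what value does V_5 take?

4

Under do(V_2 = -5, V_3 = -2), each intervened variable's structural equation is replaced by its fixed value.
V_5 = V_1 - V_2 + 2  [with V_1=-3, V_2=-5]  = 4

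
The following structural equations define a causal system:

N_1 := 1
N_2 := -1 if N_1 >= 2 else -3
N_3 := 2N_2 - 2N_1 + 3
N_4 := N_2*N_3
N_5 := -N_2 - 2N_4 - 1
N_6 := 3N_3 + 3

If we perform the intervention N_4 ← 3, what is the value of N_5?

Intervening sets N_4 = 3 and removes its equation (N_4 := N_2*N_3).
N_2 = -1 if N_1 >= 2 else -3  [with N_1=1]  = -3
N_5 = -N_2 - 2N_4 - 1  [with N_2=-3, N_4=3]  = -4

-4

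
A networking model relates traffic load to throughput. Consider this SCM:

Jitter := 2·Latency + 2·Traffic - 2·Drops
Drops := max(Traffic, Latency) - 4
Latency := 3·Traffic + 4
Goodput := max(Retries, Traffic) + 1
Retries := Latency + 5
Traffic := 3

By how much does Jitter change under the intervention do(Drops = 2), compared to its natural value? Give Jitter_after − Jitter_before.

14

do(Drops=2) replaces the equation Drops := max(Traffic, Latency) - 4 with the constant Drops = 2.
Latency = 3·Traffic + 4  [with Traffic=3]  = 13
Jitter = 2·Latency + 2·Traffic - 2·Drops  [with Latency=13, Traffic=3, Drops=2]  = 28
Without intervention: Latency = 3·Traffic + 4  [with Traffic=3]  = 13; Drops = max(Traffic, Latency) - 4  [with Traffic=3, Latency=13]  = 9; Jitter = 2·Latency + 2·Traffic - 2·Drops  [with Latency=13, Traffic=3, Drops=9]  = 14.
Change = 28 − 14 = 14.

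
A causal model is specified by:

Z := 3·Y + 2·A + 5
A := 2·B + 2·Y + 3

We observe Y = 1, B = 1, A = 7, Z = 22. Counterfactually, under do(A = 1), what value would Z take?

10

The intervention breaks the incoming arrows to A: A := 2·B + 2·Y + 3 no longer applies, and A = 1.
Z = 3·Y + 2·A + 5  [with Y=1, A=1]  = 10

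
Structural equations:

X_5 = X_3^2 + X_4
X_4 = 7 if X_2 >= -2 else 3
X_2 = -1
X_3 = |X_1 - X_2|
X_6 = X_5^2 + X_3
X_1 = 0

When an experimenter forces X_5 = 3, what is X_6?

The intervention breaks the incoming arrows to X_5: X_5 = X_3^2 + X_4 no longer applies, and X_5 = 3.
X_3 = |X_1 - X_2|  [with X_1=0, X_2=-1]  = 1
X_6 = X_5^2 + X_3  [with X_5=3, X_3=1]  = 10

10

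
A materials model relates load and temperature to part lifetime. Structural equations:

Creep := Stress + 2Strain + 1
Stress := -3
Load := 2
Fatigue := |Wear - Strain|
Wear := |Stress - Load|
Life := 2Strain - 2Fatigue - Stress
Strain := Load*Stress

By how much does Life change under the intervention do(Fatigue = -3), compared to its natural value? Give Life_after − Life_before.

Intervening sets Fatigue = -3 and removes its equation (Fatigue := |Wear - Strain|).
Strain = Load*Stress  [with Load=2, Stress=-3]  = -6
Life = 2Strain - 2Fatigue - Stress  [with Strain=-6, Fatigue=-3, Stress=-3]  = -3
Without intervention: Strain = Load*Stress  [with Load=2, Stress=-3]  = -6; Wear = |Stress - Load|  [with Stress=-3, Load=2]  = 5; Fatigue = |Wear - Strain|  [with Wear=5, Strain=-6]  = 11; Life = 2Strain - 2Fatigue - Stress  [with Strain=-6, Fatigue=11, Stress=-3]  = -31.
Change = -3 − (-31) = 28.

28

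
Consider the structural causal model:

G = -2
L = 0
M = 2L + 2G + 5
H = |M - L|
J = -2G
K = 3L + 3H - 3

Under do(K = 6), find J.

do(K=6) replaces the equation K = 3L + 3H - 3 with the constant K = 6.
Since J is not a descendant of the intervened variable, it is unaffected.
J = -2G  [with G=-2]  = 4

4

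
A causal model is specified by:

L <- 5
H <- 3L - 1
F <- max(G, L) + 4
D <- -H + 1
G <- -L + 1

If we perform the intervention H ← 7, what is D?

-6

Under do(H=7), the mechanism H <- 3L - 1 is discarded; H is fixed at 7.
D = -H + 1  [with H=7]  = -6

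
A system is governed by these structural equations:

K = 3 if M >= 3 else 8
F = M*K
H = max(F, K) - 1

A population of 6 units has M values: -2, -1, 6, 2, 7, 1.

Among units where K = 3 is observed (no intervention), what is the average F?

19.5

E[F|K=3] averages over only the 2 units with K=3 (M = 6, 7): F = 18, 21, mean 19.5.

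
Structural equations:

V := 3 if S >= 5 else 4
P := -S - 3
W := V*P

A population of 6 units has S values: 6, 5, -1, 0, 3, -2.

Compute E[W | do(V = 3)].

Every unit gets V=3 under the intervention. W values become -27, -24, -6, -9, -18, -3; E[W|do(V=3)] = -14.5.

-14.5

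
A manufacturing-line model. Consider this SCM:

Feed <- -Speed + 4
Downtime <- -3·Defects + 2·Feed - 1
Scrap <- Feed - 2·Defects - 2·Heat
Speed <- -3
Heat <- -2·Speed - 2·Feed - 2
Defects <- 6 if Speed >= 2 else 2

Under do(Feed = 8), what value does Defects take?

2

Under do(Feed=8), the mechanism Feed <- -Speed + 4 is discarded; Feed is fixed at 8.
Since Defects is not a descendant of the intervened variable, it is unaffected.
Defects = 6 if Speed >= 2 else 2  [with Speed=-3]  = 2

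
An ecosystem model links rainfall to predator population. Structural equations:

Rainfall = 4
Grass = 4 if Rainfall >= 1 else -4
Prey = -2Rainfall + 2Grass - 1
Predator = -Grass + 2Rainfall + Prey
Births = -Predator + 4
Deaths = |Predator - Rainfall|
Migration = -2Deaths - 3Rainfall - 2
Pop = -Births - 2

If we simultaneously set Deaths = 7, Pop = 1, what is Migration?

Under do(Deaths = 7, Pop = 1), each intervened variable's structural equation is replaced by its fixed value.
Migration = -2Deaths - 3Rainfall - 2  [with Deaths=7, Rainfall=4]  = -28

-28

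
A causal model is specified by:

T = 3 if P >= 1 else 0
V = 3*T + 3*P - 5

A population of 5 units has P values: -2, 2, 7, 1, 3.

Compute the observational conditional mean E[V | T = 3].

13.75

Observing T=3 restricts to units where T's equation naturally yields 3: P ∈ {2, 7, 1, 3}. In that subpopulation V = 10, 25, 7, 13, mean 13.75.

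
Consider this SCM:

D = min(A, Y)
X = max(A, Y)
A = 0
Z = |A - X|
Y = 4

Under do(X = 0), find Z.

0

The intervention breaks the incoming arrows to X: X = max(A, Y) no longer applies, and X = 0.
Z = |A - X|  [with A=0, X=0]  = 0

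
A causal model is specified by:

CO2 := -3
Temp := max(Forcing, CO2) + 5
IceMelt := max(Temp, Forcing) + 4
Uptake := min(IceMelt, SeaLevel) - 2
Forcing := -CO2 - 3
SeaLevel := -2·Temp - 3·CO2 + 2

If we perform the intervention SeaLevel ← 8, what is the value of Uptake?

6

The intervention breaks the incoming arrows to SeaLevel: SeaLevel := -2·Temp - 3·CO2 + 2 no longer applies, and SeaLevel = 8.
Forcing = -CO2 - 3  [with CO2=-3]  = 0
Temp = max(Forcing, CO2) + 5  [with Forcing=0, CO2=-3]  = 5
IceMelt = max(Temp, Forcing) + 4  [with Temp=5, Forcing=0]  = 9
Uptake = min(IceMelt, SeaLevel) - 2  [with IceMelt=9, SeaLevel=8]  = 6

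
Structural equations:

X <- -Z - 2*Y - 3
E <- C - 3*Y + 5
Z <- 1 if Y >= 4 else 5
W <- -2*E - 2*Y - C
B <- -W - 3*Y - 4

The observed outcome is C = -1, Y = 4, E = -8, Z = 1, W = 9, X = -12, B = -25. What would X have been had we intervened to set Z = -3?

-8

Under do(Z=-3), the mechanism Z <- 1 if Y >= 4 else 5 is discarded; Z is fixed at -3.
X = -Z - 2*Y - 3  [with Z=-3, Y=4]  = -8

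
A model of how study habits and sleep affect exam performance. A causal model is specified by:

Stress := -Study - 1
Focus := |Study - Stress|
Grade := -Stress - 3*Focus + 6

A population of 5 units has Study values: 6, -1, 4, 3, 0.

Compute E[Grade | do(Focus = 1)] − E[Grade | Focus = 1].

Every unit gets Focus=1 under the intervention. Grade values become 10, 3, 8, 7, 4; E[Grade|do(Focus=1)] = 6.4.
Conditioning on Focus=1 selects the 2 unit(s) with Study ∈ {-1, 0}. Their Grade values: 3, 4. Mean = 3.5.
Difference = 6.4 − 3.5 = 2.9.

2.9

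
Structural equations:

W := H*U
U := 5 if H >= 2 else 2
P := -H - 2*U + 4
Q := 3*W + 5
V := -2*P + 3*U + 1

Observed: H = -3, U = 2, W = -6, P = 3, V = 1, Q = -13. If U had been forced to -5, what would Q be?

Under do(U=-5), the mechanism U := 5 if H >= 2 else 2 is discarded; U is fixed at -5.
W = H*U  [with H=-3, U=-5]  = 15
Q = 3*W + 5  [with W=15]  = 50

50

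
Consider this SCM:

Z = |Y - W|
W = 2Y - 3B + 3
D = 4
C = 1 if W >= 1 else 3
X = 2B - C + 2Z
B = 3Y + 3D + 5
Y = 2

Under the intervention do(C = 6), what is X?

Under do(C=6), the mechanism C = 1 if W >= 1 else 3 is discarded; C is fixed at 6.
B = 3Y + 3D + 5  [with Y=2, D=4]  = 23
W = 2Y - 3B + 3  [with Y=2, B=23]  = -62
Z = |Y - W|  [with Y=2, W=-62]  = 64
X = 2B - C + 2Z  [with B=23, C=6, Z=64]  = 168

168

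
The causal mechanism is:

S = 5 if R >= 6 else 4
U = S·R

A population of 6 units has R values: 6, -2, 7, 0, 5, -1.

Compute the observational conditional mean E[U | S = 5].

32.5

Observing S=5 restricts to units where S's equation naturally yields 5: R ∈ {6, 7}. In that subpopulation U = 30, 35, mean 32.5.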